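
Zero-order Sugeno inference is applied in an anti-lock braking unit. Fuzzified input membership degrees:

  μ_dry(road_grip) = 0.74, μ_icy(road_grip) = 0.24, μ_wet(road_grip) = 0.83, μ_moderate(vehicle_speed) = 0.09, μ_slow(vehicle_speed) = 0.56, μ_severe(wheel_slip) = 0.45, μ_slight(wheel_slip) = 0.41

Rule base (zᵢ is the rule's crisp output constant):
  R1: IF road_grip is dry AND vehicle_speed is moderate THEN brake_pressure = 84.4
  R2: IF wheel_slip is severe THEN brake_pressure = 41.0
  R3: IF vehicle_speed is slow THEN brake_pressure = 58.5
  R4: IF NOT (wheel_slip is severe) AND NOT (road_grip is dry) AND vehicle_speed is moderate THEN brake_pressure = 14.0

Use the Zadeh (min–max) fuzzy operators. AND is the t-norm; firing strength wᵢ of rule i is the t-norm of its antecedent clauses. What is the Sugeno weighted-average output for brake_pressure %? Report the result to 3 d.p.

50.476

R1 (z=84.4): dry=0.74, moderate=0.09; AND[min(a, b)] → w = 0.09
R2 (z=41.0): severe=0.45 → w = 0.45
R3 (z=58.5): slow=0.56 → w = 0.56
R4 (z=14.0): ¬severe=1−0.45=0.55, ¬dry=1−0.74=0.26, moderate=0.09; AND[min(a, b)] → w = 0.09
Weighted average = (0.09·84.4 + 0.45·41.0 + 0.56·58.5 + 0.09·14.0) / (0.09 + 0.45 + 0.56 + 0.09)
  = 60.0660 / 1.1900 = 50.476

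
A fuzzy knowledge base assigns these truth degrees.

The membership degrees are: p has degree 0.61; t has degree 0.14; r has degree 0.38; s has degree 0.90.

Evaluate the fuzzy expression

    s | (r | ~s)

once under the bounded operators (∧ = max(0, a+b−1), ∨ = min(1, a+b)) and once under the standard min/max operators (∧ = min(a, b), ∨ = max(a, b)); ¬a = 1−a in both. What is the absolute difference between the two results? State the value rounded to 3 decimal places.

Under bounded:
  ~s = 1 − 0.90 = 0.10
  r | ~s = min(1, a+b) on (0.38, 0.10) = 0.48
  s | (r | ~s) = min(1, a+b) on (0.90, 0.48) = 1.00
  → value = 1.0000
Under standard min/max:
  ~s = 1 − 0.90 = 0.10
  r | ~s = max(a, b) on (0.38, 0.10) = 0.38
  s | (r | ~s) = max(a, b) on (0.90, 0.38) = 0.90
  → value = 0.9000
|1.0000 − 0.9000| = 0.100

0.100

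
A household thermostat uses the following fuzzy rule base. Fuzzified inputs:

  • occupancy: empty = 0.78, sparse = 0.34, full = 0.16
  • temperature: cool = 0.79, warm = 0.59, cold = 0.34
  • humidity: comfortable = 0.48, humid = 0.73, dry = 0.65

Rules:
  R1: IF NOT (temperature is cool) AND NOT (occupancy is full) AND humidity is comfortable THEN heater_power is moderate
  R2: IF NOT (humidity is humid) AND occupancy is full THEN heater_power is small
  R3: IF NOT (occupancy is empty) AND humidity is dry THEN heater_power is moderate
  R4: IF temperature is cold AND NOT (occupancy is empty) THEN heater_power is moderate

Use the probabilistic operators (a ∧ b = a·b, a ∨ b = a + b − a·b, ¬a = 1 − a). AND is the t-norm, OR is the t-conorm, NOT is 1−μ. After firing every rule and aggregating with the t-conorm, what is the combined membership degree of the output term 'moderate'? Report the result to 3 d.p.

R1: ¬cool=1−0.79=0.21, ¬full=1−0.16=0.84, comfortable=0.48; AND[a·b] → w = 0.0847
R2: ¬humid=1−0.73=0.27, full=0.16; AND[a·b] → w = 0.0432
R3: ¬empty=1−0.78=0.22, dry=0.65; AND[a·b] → w = 0.1430
R4: cold=0.34, ¬empty=1−0.78=0.22; AND[a·b] → w = 0.0748
Rules with consequent 'moderate': {R1, R3, R4} → strengths 0.0847, 0.1430, 0.0748
Aggregate via t-conorm [a + b − a·b]: 0.2742

0.274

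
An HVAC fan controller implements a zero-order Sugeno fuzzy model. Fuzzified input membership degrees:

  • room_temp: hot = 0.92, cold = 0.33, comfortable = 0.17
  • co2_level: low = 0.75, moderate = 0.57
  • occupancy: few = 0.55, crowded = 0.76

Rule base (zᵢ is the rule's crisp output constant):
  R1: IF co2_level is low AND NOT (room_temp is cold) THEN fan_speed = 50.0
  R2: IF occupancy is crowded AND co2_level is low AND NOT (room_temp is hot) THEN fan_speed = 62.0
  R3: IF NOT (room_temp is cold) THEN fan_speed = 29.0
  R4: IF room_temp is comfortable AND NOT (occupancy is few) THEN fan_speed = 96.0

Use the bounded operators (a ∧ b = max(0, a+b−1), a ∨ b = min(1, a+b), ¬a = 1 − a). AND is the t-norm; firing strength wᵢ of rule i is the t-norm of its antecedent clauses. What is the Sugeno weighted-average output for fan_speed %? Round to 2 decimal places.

R1 (z=50.0): low=0.75, ¬cold=1−0.33=0.67; AND[max(0, a+b−1)] → w = 0.42
R2 (z=62.0): crowded=0.76, low=0.75, ¬hot=1−0.92=0.08; AND[max(0, a+b−1)] → w = 0.00
R3 (z=29.0): ¬cold=1−0.33=0.67 → w = 0.67
R4 (z=96.0): comfortable=0.17, ¬few=1−0.55=0.45; AND[max(0, a+b−1)] → w = 0.00
Weighted average = (0.42·50.0 + 0.00·62.0 + 0.67·29.0 + 0.00·96.0) / (0.42 + 0.00 + 0.67 + 0.00)
  = 40.4300 / 1.0900 = 37.09

37.09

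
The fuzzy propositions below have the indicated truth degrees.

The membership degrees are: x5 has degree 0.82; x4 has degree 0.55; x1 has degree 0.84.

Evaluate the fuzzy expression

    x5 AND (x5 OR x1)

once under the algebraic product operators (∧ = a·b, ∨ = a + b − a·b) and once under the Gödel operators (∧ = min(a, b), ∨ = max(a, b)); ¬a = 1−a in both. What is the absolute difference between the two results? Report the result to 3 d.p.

0.024

Under algebraic product:
  x5 OR x1 = a + b − a·b on (0.8200, 0.8400) = 0.9712
  x5 AND (x5 OR x1) = a·b on (0.8200, 0.9712) = 0.7964
  → value = 0.7964
Under Gödel:
  x5 OR x1 = max(a, b) on (0.82, 0.84) = 0.84
  x5 AND (x5 OR x1) = min(a, b) on (0.82, 0.84) = 0.82
  → value = 0.8200
|0.7964 − 0.8200| = 0.024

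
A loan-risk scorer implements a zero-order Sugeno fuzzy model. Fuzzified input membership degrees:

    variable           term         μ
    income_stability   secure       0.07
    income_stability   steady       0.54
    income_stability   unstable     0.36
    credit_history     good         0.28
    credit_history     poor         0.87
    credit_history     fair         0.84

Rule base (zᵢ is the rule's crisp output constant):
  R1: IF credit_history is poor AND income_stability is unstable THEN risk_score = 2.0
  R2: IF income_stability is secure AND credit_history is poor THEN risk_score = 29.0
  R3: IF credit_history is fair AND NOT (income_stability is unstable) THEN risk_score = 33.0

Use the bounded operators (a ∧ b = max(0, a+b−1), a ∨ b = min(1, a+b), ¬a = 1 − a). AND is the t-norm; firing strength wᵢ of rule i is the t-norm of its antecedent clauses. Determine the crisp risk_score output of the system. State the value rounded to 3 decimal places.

R1 (z=2.0): poor=0.87, unstable=0.36; AND[max(0, a+b−1)] → w = 0.23
R2 (z=29.0): secure=0.07, poor=0.87; AND[max(0, a+b−1)] → w = 0.00
R3 (z=33.0): fair=0.84, ¬unstable=1−0.36=0.64; AND[max(0, a+b−1)] → w = 0.48
Weighted average = (0.23·2.0 + 0.00·29.0 + 0.48·33.0) / (0.23 + 0.00 + 0.48)
  = 16.3000 / 0.7100 = 22.958

22.958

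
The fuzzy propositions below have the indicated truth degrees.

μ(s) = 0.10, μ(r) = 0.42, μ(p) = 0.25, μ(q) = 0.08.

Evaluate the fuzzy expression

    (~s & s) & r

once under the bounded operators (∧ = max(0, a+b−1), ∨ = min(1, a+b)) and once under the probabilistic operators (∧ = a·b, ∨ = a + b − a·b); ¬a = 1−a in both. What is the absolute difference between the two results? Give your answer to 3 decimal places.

0.038

Under bounded:
  ~s = 1 − 0.10 = 0.90
  ~s & s = max(0, a+b−1) on (0.90, 0.10) = 0.00
  (~s & s) & r = max(0, a+b−1) on (0.00, 0.42) = 0.00
  → value = 0.0000
Under probabilistic:
  ~s = 1 − 0.1000 = 0.9000
  ~s & s = a·b on (0.9000, 0.1000) = 0.0900
  (~s & s) & r = a·b on (0.0900, 0.4200) = 0.0378
  → value = 0.0378
|0.0000 − 0.0378| = 0.038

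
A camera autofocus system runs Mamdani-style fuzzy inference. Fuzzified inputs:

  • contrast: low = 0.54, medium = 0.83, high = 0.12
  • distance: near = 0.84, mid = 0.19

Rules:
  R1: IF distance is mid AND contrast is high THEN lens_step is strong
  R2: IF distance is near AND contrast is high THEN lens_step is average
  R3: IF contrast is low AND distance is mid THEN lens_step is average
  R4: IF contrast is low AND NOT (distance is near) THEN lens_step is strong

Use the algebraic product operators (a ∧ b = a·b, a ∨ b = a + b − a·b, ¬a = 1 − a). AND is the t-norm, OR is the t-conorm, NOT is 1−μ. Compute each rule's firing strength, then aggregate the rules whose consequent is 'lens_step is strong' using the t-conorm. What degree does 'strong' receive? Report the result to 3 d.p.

R1: mid=0.19, high=0.12; AND[a·b] → w = 0.0228
R2: near=0.84, high=0.12; AND[a·b] → w = 0.1008
R3: low=0.54, mid=0.19; AND[a·b] → w = 0.1026
R4: low=0.54, ¬near=1−0.84=0.16; AND[a·b] → w = 0.0864
Rules with consequent 'strong': {R1, R4} → strengths 0.0228, 0.0864
Aggregate via t-conorm [a + b − a·b]: 0.1072

0.107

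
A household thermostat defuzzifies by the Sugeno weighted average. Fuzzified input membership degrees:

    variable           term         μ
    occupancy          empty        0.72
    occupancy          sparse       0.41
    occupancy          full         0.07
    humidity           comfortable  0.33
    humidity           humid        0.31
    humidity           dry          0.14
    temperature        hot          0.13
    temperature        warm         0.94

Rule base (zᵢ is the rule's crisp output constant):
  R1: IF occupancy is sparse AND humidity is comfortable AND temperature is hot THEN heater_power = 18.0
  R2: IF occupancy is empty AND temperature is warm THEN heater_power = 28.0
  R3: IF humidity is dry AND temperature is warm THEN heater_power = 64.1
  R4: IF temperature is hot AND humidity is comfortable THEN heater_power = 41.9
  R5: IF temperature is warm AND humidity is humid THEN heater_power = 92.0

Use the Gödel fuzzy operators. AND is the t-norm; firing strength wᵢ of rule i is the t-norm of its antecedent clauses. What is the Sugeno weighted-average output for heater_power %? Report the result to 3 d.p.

45.763

R1 (z=18.0): sparse=0.41, comfortable=0.33, hot=0.13; AND[min(a, b)] → w = 0.13
R2 (z=28.0): empty=0.72, warm=0.94; AND[min(a, b)] → w = 0.72
R3 (z=64.1): dry=0.14, warm=0.94; AND[min(a, b)] → w = 0.14
R4 (z=41.9): hot=0.13, comfortable=0.33; AND[min(a, b)] → w = 0.13
R5 (z=92.0): warm=0.94, humid=0.31; AND[min(a, b)] → w = 0.31
Weighted average = (0.13·18.0 + 0.72·28.0 + 0.14·64.1 + 0.13·41.9 + 0.31·92.0) / (0.13 + 0.72 + 0.14 + 0.13 + 0.31)
  = 65.4410 / 1.4300 = 45.763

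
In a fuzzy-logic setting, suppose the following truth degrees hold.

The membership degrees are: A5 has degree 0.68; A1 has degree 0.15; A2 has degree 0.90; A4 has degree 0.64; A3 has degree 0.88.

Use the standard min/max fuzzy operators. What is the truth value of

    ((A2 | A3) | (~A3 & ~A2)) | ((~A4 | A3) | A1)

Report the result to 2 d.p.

0.90

A2 | A3 = max(a, b) on (0.90, 0.88) = 0.90
~A3 = 1 − 0.88 = 0.12
~A2 = 1 − 0.90 = 0.10
~A3 & ~A2 = min(a, b) on (0.12, 0.10) = 0.10
(A2 | A3) | (~A3 & ~A2) = max(a, b) on (0.90, 0.10) = 0.90
~A4 = 1 − 0.64 = 0.36
~A4 | A3 = max(a, b) on (0.36, 0.88) = 0.88
(~A4 | A3) | A1 = max(a, b) on (0.88, 0.15) = 0.88
((A2 | A3) | (~A3 & ~A2)) | ((~A4 | A3) | A1) = max(a, b) on (0.90, 0.88) = 0.90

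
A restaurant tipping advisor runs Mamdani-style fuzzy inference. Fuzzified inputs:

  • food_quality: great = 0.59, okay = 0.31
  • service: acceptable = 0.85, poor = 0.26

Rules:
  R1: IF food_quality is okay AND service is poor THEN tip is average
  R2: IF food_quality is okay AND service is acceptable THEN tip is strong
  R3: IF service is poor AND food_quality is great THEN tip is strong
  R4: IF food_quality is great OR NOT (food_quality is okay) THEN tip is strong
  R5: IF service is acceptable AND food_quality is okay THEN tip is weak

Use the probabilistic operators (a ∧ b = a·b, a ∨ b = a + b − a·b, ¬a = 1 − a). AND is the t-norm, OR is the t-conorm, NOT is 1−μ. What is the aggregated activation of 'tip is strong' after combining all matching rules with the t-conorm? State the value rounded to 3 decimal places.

R1: okay=0.31, poor=0.26; AND[a·b] → w = 0.0806
R2: okay=0.31, acceptable=0.85; AND[a·b] → w = 0.2635
R3: poor=0.26, great=0.59; AND[a·b] → w = 0.1534
R4: great=0.59, ¬okay=1−0.31=0.69; OR[a + b − a·b] → w = 0.8729
R5: acceptable=0.85, okay=0.31; AND[a·b] → w = 0.2635
Rules with consequent 'strong': {R2, R3, R4} → strengths 0.2635, 0.1534, 0.8729
Aggregate via t-conorm [a + b − a·b]: 0.9208

0.921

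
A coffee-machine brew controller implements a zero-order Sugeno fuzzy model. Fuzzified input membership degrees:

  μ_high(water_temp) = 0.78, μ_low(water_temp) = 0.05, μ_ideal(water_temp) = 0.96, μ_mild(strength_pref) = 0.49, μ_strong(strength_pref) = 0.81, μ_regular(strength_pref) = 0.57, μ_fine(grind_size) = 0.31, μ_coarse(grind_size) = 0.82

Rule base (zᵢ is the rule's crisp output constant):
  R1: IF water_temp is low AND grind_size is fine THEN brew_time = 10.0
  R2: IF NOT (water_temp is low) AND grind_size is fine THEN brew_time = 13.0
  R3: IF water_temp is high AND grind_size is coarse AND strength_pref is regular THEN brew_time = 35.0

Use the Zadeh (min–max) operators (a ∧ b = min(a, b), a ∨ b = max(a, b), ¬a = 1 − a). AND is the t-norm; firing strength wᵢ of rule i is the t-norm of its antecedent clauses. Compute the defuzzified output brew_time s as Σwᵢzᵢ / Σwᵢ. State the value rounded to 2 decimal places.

R1 (z=10.0): low=0.05, fine=0.31; AND[min(a, b)] → w = 0.05
R2 (z=13.0): ¬low=1−0.05=0.95, fine=0.31; AND[min(a, b)] → w = 0.31
R3 (z=35.0): high=0.78, coarse=0.82, regular=0.57; AND[min(a, b)] → w = 0.57
Weighted average = (0.05·10.0 + 0.31·13.0 + 0.57·35.0) / (0.05 + 0.31 + 0.57)
  = 24.4800 / 0.9300 = 26.32

26.32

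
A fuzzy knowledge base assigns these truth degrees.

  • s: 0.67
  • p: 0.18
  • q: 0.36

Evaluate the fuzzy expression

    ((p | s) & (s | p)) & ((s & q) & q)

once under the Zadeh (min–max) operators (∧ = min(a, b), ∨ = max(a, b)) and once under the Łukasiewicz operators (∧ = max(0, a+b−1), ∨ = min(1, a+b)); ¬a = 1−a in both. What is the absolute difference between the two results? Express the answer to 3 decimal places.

Under Zadeh (min–max):
  p | s = max(a, b) on (0.18, 0.67) = 0.67
  s | p = max(a, b) on (0.67, 0.18) = 0.67
  (p | s) & (s | p) = min(a, b) on (0.67, 0.67) = 0.67
  s & q = min(a, b) on (0.67, 0.36) = 0.36
  (s & q) & q = min(a, b) on (0.36, 0.36) = 0.36
  ((p | s) & (s | p)) & ((s & q) & q) = min(a, b) on (0.67, 0.36) = 0.36
  → value = 0.3600
Under Łukasiewicz:
  p | s = min(1, a+b) on (0.18, 0.67) = 0.85
  s | p = min(1, a+b) on (0.67, 0.18) = 0.85
  (p | s) & (s | p) = max(0, a+b−1) on (0.85, 0.85) = 0.70
  s & q = max(0, a+b−1) on (0.67, 0.36) = 0.03
  (s & q) & q = max(0, a+b−1) on (0.03, 0.36) = 0.00
  ((p | s) & (s | p)) & ((s & q) & q) = max(0, a+b−1) on (0.70, 0.00) = 0.00
  → value = 0.0000
|0.3600 − 0.0000| = 0.360

0.360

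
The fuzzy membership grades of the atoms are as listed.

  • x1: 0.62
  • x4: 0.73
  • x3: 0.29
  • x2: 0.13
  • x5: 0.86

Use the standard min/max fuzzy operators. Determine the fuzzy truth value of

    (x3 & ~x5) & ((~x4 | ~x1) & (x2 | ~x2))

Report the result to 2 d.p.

~x5 = 1 − 0.86 = 0.14
x3 & ~x5 = min(a, b) on (0.29, 0.14) = 0.14
~x4 = 1 − 0.73 = 0.27
~x1 = 1 − 0.62 = 0.38
~x4 | ~x1 = max(a, b) on (0.27, 0.38) = 0.38
~x2 = 1 − 0.13 = 0.87
x2 | ~x2 = max(a, b) on (0.13, 0.87) = 0.87
(~x4 | ~x1) & (x2 | ~x2) = min(a, b) on (0.38, 0.87) = 0.38
(x3 & ~x5) & ((~x4 | ~x1) & (x2 | ~x2)) = min(a, b) on (0.14, 0.38) = 0.14

0.14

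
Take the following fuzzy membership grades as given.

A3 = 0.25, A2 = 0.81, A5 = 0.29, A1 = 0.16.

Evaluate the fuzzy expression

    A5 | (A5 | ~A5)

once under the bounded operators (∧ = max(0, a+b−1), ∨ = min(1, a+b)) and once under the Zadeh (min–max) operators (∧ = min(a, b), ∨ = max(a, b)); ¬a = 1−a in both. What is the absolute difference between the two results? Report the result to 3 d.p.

0.290

Under bounded:
  ~A5 = 1 − 0.29 = 0.71
  A5 | ~A5 = min(1, a+b) on (0.29, 0.71) = 1.00
  A5 | (A5 | ~A5) = min(1, a+b) on (0.29, 1.00) = 1.00
  → value = 1.0000
Under Zadeh (min–max):
  ~A5 = 1 − 0.29 = 0.71
  A5 | ~A5 = max(a, b) on (0.29, 0.71) = 0.71
  A5 | (A5 | ~A5) = max(a, b) on (0.29, 0.71) = 0.71
  → value = 0.7100
|1.0000 − 0.7100| = 0.290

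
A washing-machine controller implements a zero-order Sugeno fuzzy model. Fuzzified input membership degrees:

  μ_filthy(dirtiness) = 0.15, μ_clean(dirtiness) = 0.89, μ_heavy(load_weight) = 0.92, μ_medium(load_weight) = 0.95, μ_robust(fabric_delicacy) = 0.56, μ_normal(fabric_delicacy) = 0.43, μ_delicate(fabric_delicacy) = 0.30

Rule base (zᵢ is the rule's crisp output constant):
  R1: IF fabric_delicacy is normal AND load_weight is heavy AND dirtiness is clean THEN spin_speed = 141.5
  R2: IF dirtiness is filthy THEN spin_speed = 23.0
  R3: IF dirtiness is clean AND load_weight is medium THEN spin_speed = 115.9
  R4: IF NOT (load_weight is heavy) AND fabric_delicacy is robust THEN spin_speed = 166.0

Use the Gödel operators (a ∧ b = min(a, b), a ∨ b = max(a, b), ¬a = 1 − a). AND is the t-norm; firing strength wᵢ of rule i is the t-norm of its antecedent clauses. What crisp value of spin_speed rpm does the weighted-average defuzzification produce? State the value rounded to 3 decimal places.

116.597

R1 (z=141.5): normal=0.43, heavy=0.92, clean=0.89; AND[min(a, b)] → w = 0.43
R2 (z=23.0): filthy=0.15 → w = 0.15
R3 (z=115.9): clean=0.89, medium=0.95; AND[min(a, b)] → w = 0.89
R4 (z=166.0): ¬heavy=1−0.92=0.08, robust=0.56; AND[min(a, b)] → w = 0.08
Weighted average = (0.43·141.5 + 0.15·23.0 + 0.89·115.9 + 0.08·166.0) / (0.43 + 0.15 + 0.89 + 0.08)
  = 180.7260 / 1.5500 = 116.597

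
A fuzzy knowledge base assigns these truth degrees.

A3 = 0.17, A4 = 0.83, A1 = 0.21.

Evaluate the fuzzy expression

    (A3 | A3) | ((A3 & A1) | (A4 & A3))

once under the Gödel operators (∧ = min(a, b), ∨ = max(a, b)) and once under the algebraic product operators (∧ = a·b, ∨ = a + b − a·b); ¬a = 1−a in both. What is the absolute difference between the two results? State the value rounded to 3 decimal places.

0.259

Under Gödel:
  A3 | A3 = max(a, b) on (0.17, 0.17) = 0.17
  A3 & A1 = min(a, b) on (0.17, 0.21) = 0.17
  A4 & A3 = min(a, b) on (0.83, 0.17) = 0.17
  (A3 & A1) | (A4 & A3) = max(a, b) on (0.17, 0.17) = 0.17
  (A3 | A3) | ((A3 & A1) | (A4 & A3)) = max(a, b) on (0.17, 0.17) = 0.17
  → value = 0.1700
Under algebraic product:
  A3 | A3 = a + b − a·b on (0.1700, 0.1700) = 0.3111
  A3 & A1 = a·b on (0.1700, 0.2100) = 0.0357
  A4 & A3 = a·b on (0.8300, 0.1700) = 0.1411
  (A3 & A1) | (A4 & A3) = a + b − a·b on (0.0357, 0.1411) = 0.1718
  (A3 | A3) | ((A3 & A1) | (A4 & A3)) = a + b − a·b on (0.3111, 0.1718) = 0.4294
  → value = 0.4294
|0.1700 − 0.4294| = 0.259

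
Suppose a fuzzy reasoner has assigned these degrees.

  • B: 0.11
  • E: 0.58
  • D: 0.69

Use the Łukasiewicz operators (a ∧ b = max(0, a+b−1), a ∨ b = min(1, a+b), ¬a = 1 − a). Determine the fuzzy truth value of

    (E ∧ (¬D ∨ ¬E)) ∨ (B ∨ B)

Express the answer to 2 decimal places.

¬D = 1 − 0.69 = 0.31
¬E = 1 − 0.58 = 0.42
¬D ∨ ¬E = min(1, a+b) on (0.31, 0.42) = 0.73
E ∧ (¬D ∨ ¬E) = max(0, a+b−1) on (0.58, 0.73) = 0.31
B ∨ B = min(1, a+b) on (0.11, 0.11) = 0.22
(E ∧ (¬D ∨ ¬E)) ∨ (B ∨ B) = min(1, a+b) on (0.31, 0.22) = 0.53

0.53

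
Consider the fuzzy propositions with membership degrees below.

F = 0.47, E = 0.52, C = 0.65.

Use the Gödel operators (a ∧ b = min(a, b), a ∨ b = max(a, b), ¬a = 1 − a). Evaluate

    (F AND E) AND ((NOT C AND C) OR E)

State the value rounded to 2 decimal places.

F AND E = min(a, b) on (0.47, 0.52) = 0.47
NOT C = 1 − 0.65 = 0.35
NOT C AND C = min(a, b) on (0.35, 0.65) = 0.35
(NOT C AND C) OR E = max(a, b) on (0.35, 0.52) = 0.52
(F AND E) AND ((NOT C AND C) OR E) = min(a, b) on (0.47, 0.52) = 0.47

0.47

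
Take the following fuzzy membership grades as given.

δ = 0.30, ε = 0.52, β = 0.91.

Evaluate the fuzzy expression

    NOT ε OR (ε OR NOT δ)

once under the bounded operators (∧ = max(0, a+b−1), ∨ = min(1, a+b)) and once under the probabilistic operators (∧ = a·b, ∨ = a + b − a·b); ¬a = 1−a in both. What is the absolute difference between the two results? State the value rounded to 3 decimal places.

Under bounded:
  NOT ε = 1 − 0.52 = 0.48
  NOT δ = 1 − 0.30 = 0.70
  ε OR NOT δ = min(1, a+b) on (0.52, 0.70) = 1.00
  NOT ε OR (ε OR NOT δ) = min(1, a+b) on (0.48, 1.00) = 1.00
  → value = 1.0000
Under probabilistic:
  NOT ε = 1 − 0.5200 = 0.4800
  NOT δ = 1 − 0.3000 = 0.7000
  ε OR NOT δ = a + b − a·b on (0.5200, 0.7000) = 0.8560
  NOT ε OR (ε OR NOT δ) = a + b − a·b on (0.4800, 0.8560) = 0.9251
  → value = 0.9251
|1.0000 − 0.9251| = 0.075

0.075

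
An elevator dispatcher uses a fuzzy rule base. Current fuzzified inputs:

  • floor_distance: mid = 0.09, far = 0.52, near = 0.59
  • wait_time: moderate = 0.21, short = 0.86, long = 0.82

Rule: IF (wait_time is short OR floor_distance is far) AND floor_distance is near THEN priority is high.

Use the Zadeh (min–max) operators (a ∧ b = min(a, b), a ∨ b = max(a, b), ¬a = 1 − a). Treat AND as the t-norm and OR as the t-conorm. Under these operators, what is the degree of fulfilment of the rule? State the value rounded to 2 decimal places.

0.59

firing strength: (short=0.86 OR far=0.52) = 0.86; AND[min(a, b)] with near=0.59 → w = 0.59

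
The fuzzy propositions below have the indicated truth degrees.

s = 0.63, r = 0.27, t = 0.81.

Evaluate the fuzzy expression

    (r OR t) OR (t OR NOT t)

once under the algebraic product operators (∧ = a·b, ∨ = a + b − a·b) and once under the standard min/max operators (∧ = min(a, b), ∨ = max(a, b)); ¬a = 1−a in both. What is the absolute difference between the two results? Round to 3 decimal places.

Under algebraic product:
  r OR t = a + b − a·b on (0.2700, 0.8100) = 0.8613
  NOT t = 1 − 0.8100 = 0.1900
  t OR NOT t = a + b − a·b on (0.8100, 0.1900) = 0.8461
  (r OR t) OR (t OR NOT t) = a + b − a·b on (0.8613, 0.8461) = 0.9787
  → value = 0.9787
Under standard min/max:
  r OR t = max(a, b) on (0.27, 0.81) = 0.81
  NOT t = 1 − 0.81 = 0.19
  t OR NOT t = max(a, b) on (0.81, 0.19) = 0.81
  (r OR t) OR (t OR NOT t) = max(a, b) on (0.81, 0.81) = 0.81
  → value = 0.8100
|0.9787 − 0.8100| = 0.169

0.169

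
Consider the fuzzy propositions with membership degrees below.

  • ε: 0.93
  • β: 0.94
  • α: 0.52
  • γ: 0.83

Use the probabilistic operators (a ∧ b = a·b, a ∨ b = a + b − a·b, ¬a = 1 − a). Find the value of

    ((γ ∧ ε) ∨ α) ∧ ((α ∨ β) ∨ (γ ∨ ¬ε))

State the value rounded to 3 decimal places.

γ ∧ ε = a·b on (0.8300, 0.9300) = 0.7719
(γ ∧ ε) ∨ α = a + b − a·b on (0.7719, 0.5200) = 0.8905
α ∨ β = a + b − a·b on (0.5200, 0.9400) = 0.9712
¬ε = 1 − 0.9300 = 0.0700
γ ∨ ¬ε = a + b − a·b on (0.8300, 0.0700) = 0.8419
(α ∨ β) ∨ (γ ∨ ¬ε) = a + b − a·b on (0.9712, 0.8419) = 0.9954
((γ ∧ ε) ∨ α) ∧ ((α ∨ β) ∨ (γ ∨ ¬ε)) = a·b on (0.8905, 0.9954) = 0.8865

0.886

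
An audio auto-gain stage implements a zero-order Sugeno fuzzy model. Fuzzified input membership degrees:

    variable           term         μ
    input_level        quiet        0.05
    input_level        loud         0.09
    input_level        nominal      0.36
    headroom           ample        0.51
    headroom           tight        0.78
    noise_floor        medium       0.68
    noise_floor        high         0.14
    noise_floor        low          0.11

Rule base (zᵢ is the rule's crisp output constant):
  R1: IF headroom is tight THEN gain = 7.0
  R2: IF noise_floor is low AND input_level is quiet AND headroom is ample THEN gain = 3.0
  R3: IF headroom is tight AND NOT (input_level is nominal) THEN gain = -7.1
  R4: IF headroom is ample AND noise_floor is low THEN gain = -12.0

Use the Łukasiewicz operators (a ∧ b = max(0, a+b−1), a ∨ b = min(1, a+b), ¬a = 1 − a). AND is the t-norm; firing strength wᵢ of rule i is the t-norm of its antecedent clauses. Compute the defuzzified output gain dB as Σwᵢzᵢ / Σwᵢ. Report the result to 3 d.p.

R1 (z=7.0): tight=0.78 → w = 0.78
R2 (z=3.0): low=0.11, quiet=0.05, ample=0.51; AND[max(0, a+b−1)] → w = 0.00
R3 (z=-7.1): tight=0.78, ¬nominal=1−0.36=0.64; AND[max(0, a+b−1)] → w = 0.42
R4 (z=-12.0): ample=0.51, low=0.11; AND[max(0, a+b−1)] → w = 0.00
Weighted average = (0.78·7.0 + 0.00·3.0 + 0.42·-7.1 + 0.00·-12.0) / (0.78 + 0.00 + 0.42 + 0.00)
  = 2.4780 / 1.2000 = 2.065

2.065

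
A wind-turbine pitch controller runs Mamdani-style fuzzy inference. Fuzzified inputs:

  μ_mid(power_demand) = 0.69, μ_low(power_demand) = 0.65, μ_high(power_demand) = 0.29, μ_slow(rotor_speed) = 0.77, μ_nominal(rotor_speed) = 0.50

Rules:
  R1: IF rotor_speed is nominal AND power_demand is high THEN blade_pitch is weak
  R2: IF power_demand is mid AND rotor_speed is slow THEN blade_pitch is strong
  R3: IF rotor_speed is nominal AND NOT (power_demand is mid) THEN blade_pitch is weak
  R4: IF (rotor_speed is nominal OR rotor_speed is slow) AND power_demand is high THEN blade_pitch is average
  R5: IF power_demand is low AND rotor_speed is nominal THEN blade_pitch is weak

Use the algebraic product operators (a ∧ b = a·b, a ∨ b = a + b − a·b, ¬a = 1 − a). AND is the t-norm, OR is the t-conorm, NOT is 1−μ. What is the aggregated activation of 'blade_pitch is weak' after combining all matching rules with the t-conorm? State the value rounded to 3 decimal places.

R1: nominal=0.50, high=0.29; AND[a·b] → w = 0.1450
R2: mid=0.69, slow=0.77; AND[a·b] → w = 0.5313
R3: nominal=0.50, ¬mid=1−0.69=0.31; AND[a·b] → w = 0.1550
R4: (nominal=0.50 OR slow=0.77) = 0.8850; AND[a·b] with high=0.29 → w = 0.2566
R5: low=0.65, nominal=0.50; AND[a·b] → w = 0.3250
Rules with consequent 'weak': {R1, R3, R5} → strengths 0.1450, 0.1550, 0.3250
Aggregate via t-conorm [a + b − a·b]: 0.5123

0.512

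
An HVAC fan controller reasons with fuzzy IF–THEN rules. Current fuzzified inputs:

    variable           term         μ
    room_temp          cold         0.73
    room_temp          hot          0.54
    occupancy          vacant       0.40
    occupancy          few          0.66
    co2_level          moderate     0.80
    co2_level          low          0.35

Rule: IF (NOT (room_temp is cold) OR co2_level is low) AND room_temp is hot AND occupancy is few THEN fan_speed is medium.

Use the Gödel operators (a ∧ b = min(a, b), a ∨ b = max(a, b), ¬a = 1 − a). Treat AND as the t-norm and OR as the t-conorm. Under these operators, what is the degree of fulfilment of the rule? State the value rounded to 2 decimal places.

firing strength: (¬cold=1−0.73=0.27 OR low=0.35) = 0.35; AND[min(a, b)] with hot=0.54, few=0.66 → w = 0.35

0.35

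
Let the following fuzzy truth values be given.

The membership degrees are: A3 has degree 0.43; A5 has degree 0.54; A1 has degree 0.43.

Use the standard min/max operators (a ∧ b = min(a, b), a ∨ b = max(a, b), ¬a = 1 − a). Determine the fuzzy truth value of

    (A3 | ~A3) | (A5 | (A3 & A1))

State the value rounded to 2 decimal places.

~A3 = 1 − 0.43 = 0.57
A3 | ~A3 = max(a, b) on (0.43, 0.57) = 0.57
A3 & A1 = min(a, b) on (0.43, 0.43) = 0.43
A5 | (A3 & A1) = max(a, b) on (0.54, 0.43) = 0.54
(A3 | ~A3) | (A5 | (A3 & A1)) = max(a, b) on (0.57, 0.54) = 0.57

0.57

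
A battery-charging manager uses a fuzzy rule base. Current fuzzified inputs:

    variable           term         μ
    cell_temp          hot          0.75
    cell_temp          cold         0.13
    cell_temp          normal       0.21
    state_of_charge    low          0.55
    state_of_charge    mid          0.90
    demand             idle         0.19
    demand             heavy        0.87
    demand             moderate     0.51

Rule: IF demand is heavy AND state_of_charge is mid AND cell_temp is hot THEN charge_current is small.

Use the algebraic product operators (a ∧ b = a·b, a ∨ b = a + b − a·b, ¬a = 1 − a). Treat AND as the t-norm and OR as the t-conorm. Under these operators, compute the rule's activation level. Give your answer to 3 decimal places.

0.587

firing strength: heavy=0.87, mid=0.90, hot=0.75; AND[a·b] → w = 0.5873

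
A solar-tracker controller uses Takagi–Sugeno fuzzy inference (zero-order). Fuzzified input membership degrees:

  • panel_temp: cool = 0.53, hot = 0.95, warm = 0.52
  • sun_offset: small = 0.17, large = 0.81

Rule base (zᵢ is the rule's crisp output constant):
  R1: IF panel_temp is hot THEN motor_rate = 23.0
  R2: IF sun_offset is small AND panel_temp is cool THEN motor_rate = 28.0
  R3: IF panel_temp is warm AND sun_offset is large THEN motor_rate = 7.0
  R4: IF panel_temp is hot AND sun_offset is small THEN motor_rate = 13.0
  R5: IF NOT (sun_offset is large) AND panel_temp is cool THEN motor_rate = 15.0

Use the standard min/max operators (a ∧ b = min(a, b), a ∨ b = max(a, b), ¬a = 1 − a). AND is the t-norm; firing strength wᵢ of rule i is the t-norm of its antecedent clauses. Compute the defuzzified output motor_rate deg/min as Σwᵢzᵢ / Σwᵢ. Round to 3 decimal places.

R1 (z=23.0): hot=0.95 → w = 0.95
R2 (z=28.0): small=0.17, cool=0.53; AND[min(a, b)] → w = 0.17
R3 (z=7.0): warm=0.52, large=0.81; AND[min(a, b)] → w = 0.52
R4 (z=13.0): hot=0.95, small=0.17; AND[min(a, b)] → w = 0.17
R5 (z=15.0): ¬large=1−0.81=0.19, cool=0.53; AND[min(a, b)] → w = 0.19
Weighted average = (0.95·23.0 + 0.17·28.0 + 0.52·7.0 + 0.17·13.0 + 0.19·15.0) / (0.95 + 0.17 + 0.52 + 0.17 + 0.19)
  = 35.3100 / 2.0000 = 17.655

17.655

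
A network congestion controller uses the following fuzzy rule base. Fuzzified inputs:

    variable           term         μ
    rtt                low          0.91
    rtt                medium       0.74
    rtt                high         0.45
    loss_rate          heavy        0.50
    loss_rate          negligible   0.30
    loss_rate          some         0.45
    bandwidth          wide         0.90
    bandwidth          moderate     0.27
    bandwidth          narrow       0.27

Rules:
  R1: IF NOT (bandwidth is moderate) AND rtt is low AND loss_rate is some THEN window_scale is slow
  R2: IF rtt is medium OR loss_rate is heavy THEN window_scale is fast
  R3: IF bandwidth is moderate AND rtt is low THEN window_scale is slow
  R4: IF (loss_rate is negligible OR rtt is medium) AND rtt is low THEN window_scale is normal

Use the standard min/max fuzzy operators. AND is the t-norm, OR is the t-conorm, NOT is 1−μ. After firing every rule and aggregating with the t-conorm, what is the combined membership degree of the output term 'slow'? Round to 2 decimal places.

R1: ¬moderate=1−0.27=0.73, low=0.91, some=0.45; AND[min(a, b)] → w = 0.45
R2: medium=0.74, heavy=0.50; OR[max(a, b)] → w = 0.74
R3: moderate=0.27, low=0.91; AND[min(a, b)] → w = 0.27
R4: (negligible=0.30 OR medium=0.74) = 0.74; AND[min(a, b)] with low=0.91 → w = 0.74
Rules with consequent 'slow': {R1, R3} → strengths 0.45, 0.27
Aggregate via t-conorm [max(a, b)]: 0.45

0.45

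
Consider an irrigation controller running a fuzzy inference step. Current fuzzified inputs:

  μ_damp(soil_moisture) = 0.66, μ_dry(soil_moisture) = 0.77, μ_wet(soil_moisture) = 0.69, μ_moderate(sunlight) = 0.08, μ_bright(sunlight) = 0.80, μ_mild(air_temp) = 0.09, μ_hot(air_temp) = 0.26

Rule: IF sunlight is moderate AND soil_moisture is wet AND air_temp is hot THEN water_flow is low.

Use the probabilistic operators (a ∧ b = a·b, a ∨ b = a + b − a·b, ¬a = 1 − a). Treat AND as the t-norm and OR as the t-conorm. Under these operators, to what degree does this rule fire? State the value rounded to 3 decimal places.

0.014

firing strength: moderate=0.08, wet=0.69, hot=0.26; AND[a·b] → w = 0.0144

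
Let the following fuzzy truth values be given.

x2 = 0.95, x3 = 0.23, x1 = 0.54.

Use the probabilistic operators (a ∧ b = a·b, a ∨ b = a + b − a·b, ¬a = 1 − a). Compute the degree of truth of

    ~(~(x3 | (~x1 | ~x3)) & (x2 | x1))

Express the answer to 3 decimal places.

~x1 = 1 − 0.5400 = 0.4600
~x3 = 1 − 0.2300 = 0.7700
~x1 | ~x3 = a + b − a·b on (0.4600, 0.7700) = 0.8758
x3 | (~x1 | ~x3) = a + b − a·b on (0.2300, 0.8758) = 0.9044
~(x3 | (~x1 | ~x3)) = 1 − 0.9044 = 0.0956
x2 | x1 = a + b − a·b on (0.9500, 0.5400) = 0.9770
~(x3 | (~x1 | ~x3)) & (x2 | x1) = a·b on (0.0956, 0.9770) = 0.0934
~(~(x3 | (~x1 | ~x3)) & (x2 | x1)) = 1 − 0.0934 = 0.9066

0.907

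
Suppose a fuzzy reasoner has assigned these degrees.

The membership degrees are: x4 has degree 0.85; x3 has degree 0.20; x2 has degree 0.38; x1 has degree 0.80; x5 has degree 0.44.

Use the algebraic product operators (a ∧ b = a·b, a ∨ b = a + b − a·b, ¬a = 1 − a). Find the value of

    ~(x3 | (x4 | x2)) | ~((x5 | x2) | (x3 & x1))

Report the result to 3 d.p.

x4 | x2 = a + b − a·b on (0.8500, 0.3800) = 0.9070
x3 | (x4 | x2) = a + b − a·b on (0.2000, 0.9070) = 0.9256
~(x3 | (x4 | x2)) = 1 − 0.9256 = 0.0744
x5 | x2 = a + b − a·b on (0.4400, 0.3800) = 0.6528
x3 & x1 = a·b on (0.2000, 0.8000) = 0.1600
(x5 | x2) | (x3 & x1) = a + b − a·b on (0.6528, 0.1600) = 0.7084
~((x5 | x2) | (x3 & x1)) = 1 − 0.7084 = 0.2916
~(x3 | (x4 | x2)) | ~((x5 | x2) | (x3 & x1)) = a + b − a·b on (0.0744, 0.2916) = 0.3443

0.344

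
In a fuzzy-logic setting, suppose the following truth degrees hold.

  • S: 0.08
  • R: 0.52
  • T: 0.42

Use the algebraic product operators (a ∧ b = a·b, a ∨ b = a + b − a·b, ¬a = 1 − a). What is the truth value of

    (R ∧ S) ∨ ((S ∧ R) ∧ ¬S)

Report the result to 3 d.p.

R ∧ S = a·b on (0.5200, 0.0800) = 0.0416
S ∧ R = a·b on (0.0800, 0.5200) = 0.0416
¬S = 1 − 0.0800 = 0.9200
(S ∧ R) ∧ ¬S = a·b on (0.0416, 0.9200) = 0.0383
(R ∧ S) ∨ ((S ∧ R) ∧ ¬S) = a + b − a·b on (0.0416, 0.0383) = 0.0783

0.078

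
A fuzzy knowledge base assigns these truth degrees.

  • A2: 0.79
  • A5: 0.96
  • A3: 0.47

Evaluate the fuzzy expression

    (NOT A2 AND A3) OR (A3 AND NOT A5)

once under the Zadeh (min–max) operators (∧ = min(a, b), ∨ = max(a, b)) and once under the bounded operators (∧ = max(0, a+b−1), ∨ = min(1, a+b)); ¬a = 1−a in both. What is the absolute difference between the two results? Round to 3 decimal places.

0.210

Under Zadeh (min–max):
  NOT A2 = 1 − 0.79 = 0.21
  NOT A2 AND A3 = min(a, b) on (0.21, 0.47) = 0.21
  NOT A5 = 1 − 0.96 = 0.04
  A3 AND NOT A5 = min(a, b) on (0.47, 0.04) = 0.04
  (NOT A2 AND A3) OR (A3 AND NOT A5) = max(a, b) on (0.21, 0.04) = 0.21
  → value = 0.2100
Under bounded:
  NOT A2 = 1 − 0.79 = 0.21
  NOT A2 AND A3 = max(0, a+b−1) on (0.21, 0.47) = 0.00
  NOT A5 = 1 − 0.96 = 0.04
  A3 AND NOT A5 = max(0, a+b−1) on (0.47, 0.04) = 0.00
  (NOT A2 AND A3) OR (A3 AND NOT A5) = min(1, a+b) on (0.00, 0.00) = 0.00
  → value = 0.0000
|0.2100 − 0.0000| = 0.210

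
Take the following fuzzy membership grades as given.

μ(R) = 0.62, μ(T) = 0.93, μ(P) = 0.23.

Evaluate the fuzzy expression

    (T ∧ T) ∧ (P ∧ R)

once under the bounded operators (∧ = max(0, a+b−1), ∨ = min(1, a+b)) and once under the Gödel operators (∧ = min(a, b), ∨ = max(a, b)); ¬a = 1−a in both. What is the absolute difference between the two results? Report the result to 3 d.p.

Under bounded:
  T ∧ T = max(0, a+b−1) on (0.93, 0.93) = 0.86
  P ∧ R = max(0, a+b−1) on (0.23, 0.62) = 0.00
  (T ∧ T) ∧ (P ∧ R) = max(0, a+b−1) on (0.86, 0.00) = 0.00
  → value = 0.0000
Under Gödel:
  T ∧ T = min(a, b) on (0.93, 0.93) = 0.93
  P ∧ R = min(a, b) on (0.23, 0.62) = 0.23
  (T ∧ T) ∧ (P ∧ R) = min(a, b) on (0.93, 0.23) = 0.23
  → value = 0.2300
|0.0000 − 0.2300| = 0.230

0.230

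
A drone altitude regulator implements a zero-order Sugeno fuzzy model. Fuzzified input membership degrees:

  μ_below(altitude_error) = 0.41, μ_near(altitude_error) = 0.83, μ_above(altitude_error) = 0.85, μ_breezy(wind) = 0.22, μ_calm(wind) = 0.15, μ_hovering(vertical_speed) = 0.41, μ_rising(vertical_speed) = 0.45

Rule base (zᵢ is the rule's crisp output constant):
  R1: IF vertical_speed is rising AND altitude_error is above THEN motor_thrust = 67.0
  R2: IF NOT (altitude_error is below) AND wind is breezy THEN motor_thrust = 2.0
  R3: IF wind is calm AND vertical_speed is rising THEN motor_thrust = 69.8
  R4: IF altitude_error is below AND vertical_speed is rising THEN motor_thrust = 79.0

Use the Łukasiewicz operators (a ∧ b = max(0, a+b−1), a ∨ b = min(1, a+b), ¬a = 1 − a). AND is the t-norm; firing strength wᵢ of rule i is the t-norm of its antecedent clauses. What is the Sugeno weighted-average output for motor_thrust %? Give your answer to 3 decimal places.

67.000

R1 (z=67.0): rising=0.45, above=0.85; AND[max(0, a+b−1)] → w = 0.30
R2 (z=2.0): ¬below=1−0.41=0.59, breezy=0.22; AND[max(0, a+b−1)] → w = 0.00
R3 (z=69.8): calm=0.15, rising=0.45; AND[max(0, a+b−1)] → w = 0.00
R4 (z=79.0): below=0.41, rising=0.45; AND[max(0, a+b−1)] → w = 0.00
Weighted average = (0.30·67.0 + 0.00·2.0 + 0.00·69.8 + 0.00·79.0) / (0.30 + 0.00 + 0.00 + 0.00)
  = 20.1000 / 0.3000 = 67.000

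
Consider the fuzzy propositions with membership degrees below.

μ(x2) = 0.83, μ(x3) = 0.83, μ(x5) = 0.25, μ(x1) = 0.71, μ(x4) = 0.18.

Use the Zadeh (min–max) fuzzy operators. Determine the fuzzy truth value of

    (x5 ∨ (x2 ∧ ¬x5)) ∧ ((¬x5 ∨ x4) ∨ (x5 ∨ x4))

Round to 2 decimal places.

0.75

¬x5 = 1 − 0.25 = 0.75
x2 ∧ ¬x5 = min(a, b) on (0.83, 0.75) = 0.75
x5 ∨ (x2 ∧ ¬x5) = max(a, b) on (0.25, 0.75) = 0.75
¬x5 = 1 − 0.25 = 0.75
¬x5 ∨ x4 = max(a, b) on (0.75, 0.18) = 0.75
x5 ∨ x4 = max(a, b) on (0.25, 0.18) = 0.25
(¬x5 ∨ x4) ∨ (x5 ∨ x4) = max(a, b) on (0.75, 0.25) = 0.75
(x5 ∨ (x2 ∧ ¬x5)) ∧ ((¬x5 ∨ x4) ∨ (x5 ∨ x4)) = min(a, b) on (0.75, 0.75) = 0.75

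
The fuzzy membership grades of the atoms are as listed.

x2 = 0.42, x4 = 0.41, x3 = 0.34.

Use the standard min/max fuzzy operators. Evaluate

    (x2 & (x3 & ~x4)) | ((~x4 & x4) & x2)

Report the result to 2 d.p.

~x4 = 1 − 0.41 = 0.59
x3 & ~x4 = min(a, b) on (0.34, 0.59) = 0.34
x2 & (x3 & ~x4) = min(a, b) on (0.42, 0.34) = 0.34
~x4 = 1 − 0.41 = 0.59
~x4 & x4 = min(a, b) on (0.59, 0.41) = 0.41
(~x4 & x4) & x2 = min(a, b) on (0.41, 0.42) = 0.41
(x2 & (x3 & ~x4)) | ((~x4 & x4) & x2) = max(a, b) on (0.34, 0.41) = 0.41

0.41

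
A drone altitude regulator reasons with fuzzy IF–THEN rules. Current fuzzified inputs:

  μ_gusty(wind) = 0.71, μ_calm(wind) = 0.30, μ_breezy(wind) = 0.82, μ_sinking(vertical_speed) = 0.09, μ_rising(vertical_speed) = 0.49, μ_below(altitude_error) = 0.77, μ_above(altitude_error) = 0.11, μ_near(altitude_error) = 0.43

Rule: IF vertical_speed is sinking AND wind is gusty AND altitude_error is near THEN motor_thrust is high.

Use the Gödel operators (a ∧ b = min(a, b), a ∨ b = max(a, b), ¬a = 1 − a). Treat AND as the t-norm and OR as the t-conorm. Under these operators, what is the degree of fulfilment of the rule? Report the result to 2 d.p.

0.09

firing strength: sinking=0.09, gusty=0.71, near=0.43; AND[min(a, b)] → w = 0.09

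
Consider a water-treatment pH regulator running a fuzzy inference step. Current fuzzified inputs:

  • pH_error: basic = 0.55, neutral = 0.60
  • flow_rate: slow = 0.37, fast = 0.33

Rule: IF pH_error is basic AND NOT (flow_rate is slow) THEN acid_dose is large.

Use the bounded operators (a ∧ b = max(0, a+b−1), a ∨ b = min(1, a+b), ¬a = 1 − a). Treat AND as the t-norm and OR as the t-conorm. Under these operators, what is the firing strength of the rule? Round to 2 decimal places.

0.18

firing strength: basic=0.55, ¬slow=1−0.37=0.63; AND[max(0, a+b−1)] → w = 0.18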